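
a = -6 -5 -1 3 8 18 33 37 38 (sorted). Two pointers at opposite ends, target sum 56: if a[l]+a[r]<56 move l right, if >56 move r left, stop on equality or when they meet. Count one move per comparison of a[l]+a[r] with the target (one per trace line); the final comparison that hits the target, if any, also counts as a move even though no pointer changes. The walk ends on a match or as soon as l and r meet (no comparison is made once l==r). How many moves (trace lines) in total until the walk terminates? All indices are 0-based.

6 moves

[0,8] -6+38=32 <56 → l++
[1,8] -5+38=33 <56 → l++
[2,8] -1+38=37 <56 → l++
[3,8] 3+38=41 <56 → l++
[4,8] 8+38=46 <56 → l++
[5,8] 18+38=56 → found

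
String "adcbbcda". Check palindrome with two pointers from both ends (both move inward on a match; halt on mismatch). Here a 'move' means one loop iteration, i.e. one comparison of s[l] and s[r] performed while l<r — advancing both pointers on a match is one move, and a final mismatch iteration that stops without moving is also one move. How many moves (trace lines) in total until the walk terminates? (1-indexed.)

[1,8] 'a'=='a' → l++,r--
[2,7] 'd'=='d' → l++,r--
[3,6] 'c'=='c' → l++,r--
[4,5] 'b'=='b' → l++,r--

4 moves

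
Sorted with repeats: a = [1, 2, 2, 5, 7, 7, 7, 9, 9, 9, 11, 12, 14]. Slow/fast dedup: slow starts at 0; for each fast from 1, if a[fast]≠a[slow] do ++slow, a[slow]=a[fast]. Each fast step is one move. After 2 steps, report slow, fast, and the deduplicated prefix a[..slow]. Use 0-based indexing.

(s=0,f=1) a[fast]=2≠a[slow]=1 write a[1]=2 → slow++,fast++
(s=1,f=2) a[fast]=2=a[slow] dup → fast++

slow=1, fast=3, prefix=[1, 2]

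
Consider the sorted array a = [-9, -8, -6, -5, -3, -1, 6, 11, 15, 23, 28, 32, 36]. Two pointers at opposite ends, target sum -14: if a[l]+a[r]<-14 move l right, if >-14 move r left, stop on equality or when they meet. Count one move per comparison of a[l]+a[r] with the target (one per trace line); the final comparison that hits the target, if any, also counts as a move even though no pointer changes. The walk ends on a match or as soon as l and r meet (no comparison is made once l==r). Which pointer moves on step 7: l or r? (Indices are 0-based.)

[0,12] -9+36=27 >-14 → r--
[0,11] -9+32=23 >-14 → r--
[0,10] -9+28=19 >-14 → r--
[0,9] -9+23=14 >-14 → r--
[0,8] -9+15=6 >-14 → r--
[0,7] -9+11=2 >-14 → r--
[0,6] -9+6=-3 >-14 → r--

r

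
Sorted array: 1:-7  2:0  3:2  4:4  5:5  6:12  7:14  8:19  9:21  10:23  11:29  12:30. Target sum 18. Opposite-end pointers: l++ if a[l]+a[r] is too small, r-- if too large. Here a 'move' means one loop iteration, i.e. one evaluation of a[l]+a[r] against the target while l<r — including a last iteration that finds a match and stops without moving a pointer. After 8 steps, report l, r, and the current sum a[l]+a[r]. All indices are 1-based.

l=4, r=7, sum=18

l=1 r=12: -7+30=23 >18, r--
l=1 r=11: -7+29=22 >18, r--
l=1 r=10: -7+23=16 <18, l++
l=2 r=10: 0+23=23 >18, r--
l=2 r=9: 0+21=21 >18, r--
l=2 r=8: 0+19=19 >18, r--
l=2 r=7: 0+14=14 <18, l++
l=3 r=7: 2+14=16 <18, l++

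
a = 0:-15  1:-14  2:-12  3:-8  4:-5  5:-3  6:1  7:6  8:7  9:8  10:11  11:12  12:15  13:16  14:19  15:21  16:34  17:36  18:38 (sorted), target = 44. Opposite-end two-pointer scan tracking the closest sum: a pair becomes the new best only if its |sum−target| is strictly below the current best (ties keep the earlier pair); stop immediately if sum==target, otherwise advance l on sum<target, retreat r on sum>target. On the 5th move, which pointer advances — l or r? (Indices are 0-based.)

l

[0,18] -15+38=23 d=21 * → l++
[1,18] -14+38=24 d=20 * → l++
[2,18] -12+38=26 d=18 * → l++
[3,18] -8+38=30 d=14 * → l++
[4,18] -5+38=33 d=11 * → l++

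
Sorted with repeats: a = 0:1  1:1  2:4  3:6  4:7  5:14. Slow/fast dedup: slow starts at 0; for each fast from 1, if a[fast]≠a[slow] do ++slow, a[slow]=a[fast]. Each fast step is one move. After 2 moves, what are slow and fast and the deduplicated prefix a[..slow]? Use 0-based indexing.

(s=0,f=1) a[fast]=1=a[slow] dup → fast++
(s=0,f=2) a[fast]=4≠a[slow]=1 write a[1]=4 → slow++,fast++

slow=1, fast=3, prefix=[1, 4]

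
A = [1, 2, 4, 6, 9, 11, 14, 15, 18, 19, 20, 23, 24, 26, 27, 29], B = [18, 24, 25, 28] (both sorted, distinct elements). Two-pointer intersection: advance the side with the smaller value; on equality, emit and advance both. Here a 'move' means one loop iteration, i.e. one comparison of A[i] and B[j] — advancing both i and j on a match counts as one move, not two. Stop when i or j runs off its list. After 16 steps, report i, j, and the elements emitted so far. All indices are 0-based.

i=15, j=3, emitted=[18, 24]

[i=0,j=0] 1<18 → i++
[i=1,j=0] 2<18 → i++
[i=2,j=0] 4<18 → i++
[i=3,j=0] 6<18 → i++
[i=4,j=0] 9<18 → i++
[i=5,j=0] 11<18 → i++
[i=6,j=0] 14<18 → i++
[i=7,j=0] 15<18 → i++
[i=8,j=0] 18==18 emit → i++,j++
[i=9,j=1] 19<24 → i++
[i=10,j=1] 20<24 → i++
[i=11,j=1] 23<24 → i++
[i=12,j=1] 24==24 emit → i++,j++
[i=13,j=2] 26>25 → j++
[i=13,j=3] 26<28 → i++
[i=14,j=3] 27<28 → i++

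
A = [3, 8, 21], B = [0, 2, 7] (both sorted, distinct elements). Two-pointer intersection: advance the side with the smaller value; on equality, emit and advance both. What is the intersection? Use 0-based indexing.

[i=0,j=0] 3>0 → j++
[i=0,j=1] 3>2 → j++
[i=0,j=2] 3<7 → i++
[i=1,j=2] 8>7 → j++

intersection = []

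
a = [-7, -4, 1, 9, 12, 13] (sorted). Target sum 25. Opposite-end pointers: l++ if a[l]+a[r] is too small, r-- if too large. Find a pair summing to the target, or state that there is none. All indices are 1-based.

[1,6] -7+13=6 <25 → l++
[2,6] -4+13=9 <25 → l++
[3,6] 1+13=14 <25 → l++
[4,6] 9+13=22 <25 → l++
[5,6] 12+13=25 → found

(12, 13)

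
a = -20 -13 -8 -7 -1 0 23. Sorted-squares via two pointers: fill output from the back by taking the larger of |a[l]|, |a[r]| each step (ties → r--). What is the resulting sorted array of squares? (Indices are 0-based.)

[0, 1, 49, 64, 169, 400, 529]

[0,6] |-20|<=|23| out[6]=529 → r--
[0,5] |-20|>|0| out[5]=400 → l++
[1,5] |-13|>|0| out[4]=169 → l++
[2,5] |-8|>|0| out[3]=64 → l++
[3,5] |-7|>|0| out[2]=49 → l++
[4,5] |-1|>|0| out[1]=1 → l++
[5,5] |0|<=|0| out[0]=0 → r--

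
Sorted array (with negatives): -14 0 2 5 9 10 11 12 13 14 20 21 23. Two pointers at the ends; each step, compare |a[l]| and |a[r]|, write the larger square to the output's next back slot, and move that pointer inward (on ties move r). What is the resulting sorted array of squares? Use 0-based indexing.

[0,12] |-14|<=|23| out[12]=529 → r--
[0,11] |-14|<=|21| out[11]=441 → r--
[0,10] |-14|<=|20| out[10]=400 → r--
[0,9] |-14|<=|14| out[9]=196 → r--
[0,8] |-14|>|13| out[8]=196 → l++
[1,8] |0|<=|13| out[7]=169 → r--
[1,7] |0|<=|12| out[6]=144 → r--
[1,6] |0|<=|11| out[5]=121 → r--
[1,5] |0|<=|10| out[4]=100 → r--
[1,4] |0|<=|9| out[3]=81 → r--
[1,3] |0|<=|5| out[2]=25 → r--
[1,2] |0|<=|2| out[1]=4 → r--
[1,1] |0|<=|0| out[0]=0 → r--

[0, 4, 25, 81, 100, 121, 144, 169, 196, 196, 400, 441, 529]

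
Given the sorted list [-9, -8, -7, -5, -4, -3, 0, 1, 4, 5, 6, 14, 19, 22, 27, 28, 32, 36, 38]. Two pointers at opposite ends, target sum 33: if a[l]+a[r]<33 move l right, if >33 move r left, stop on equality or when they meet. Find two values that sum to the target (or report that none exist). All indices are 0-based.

(-5, 38)

[0,18] -9+38=29 <33 → l++
[1,18] -8+38=30 <33 → l++
[2,18] -7+38=31 <33 → l++
[3,18] -5+38=33 → found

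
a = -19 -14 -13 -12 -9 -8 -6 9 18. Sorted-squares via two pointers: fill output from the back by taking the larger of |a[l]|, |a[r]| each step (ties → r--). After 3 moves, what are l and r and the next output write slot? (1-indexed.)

l=3, r=8, next write slot=6

l=1 r=9: |-19|>|18| out[9]=361, l++
l=2 r=9: |-14|<=|18| out[8]=324, r--
l=2 r=8: |-14|>|9| out[7]=196, l++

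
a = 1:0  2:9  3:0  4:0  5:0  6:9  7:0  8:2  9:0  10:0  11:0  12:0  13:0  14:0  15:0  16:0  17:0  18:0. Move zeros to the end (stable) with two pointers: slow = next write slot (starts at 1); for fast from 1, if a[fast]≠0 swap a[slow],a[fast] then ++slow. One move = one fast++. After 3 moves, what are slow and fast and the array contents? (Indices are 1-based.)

slow=2, fast=4, a=[9, 0, 0, 0, 0, 9, 0, 2, 0, 0, 0, 0, 0, 0, 0, 0, 0, 0]

slow=1 fast=1: a[fast]=0, fast++
slow=1 fast=2: a[fast]=9≠0 swap→a[1]=9, slow++,fast++
slow=2 fast=3: a[fast]=0, fast++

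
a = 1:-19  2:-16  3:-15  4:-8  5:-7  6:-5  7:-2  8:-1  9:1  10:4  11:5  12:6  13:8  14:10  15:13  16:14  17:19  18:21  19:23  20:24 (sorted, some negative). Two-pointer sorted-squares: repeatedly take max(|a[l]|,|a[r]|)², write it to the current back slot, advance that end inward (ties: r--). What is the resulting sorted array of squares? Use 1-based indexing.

[1, 1, 4, 16, 25, 25, 36, 49, 64, 64, 100, 169, 196, 225, 256, 361, 361, 441, 529, 576]

[1,20] |-19|<=|24| out[20]=576 → r--
[1,19] |-19|<=|23| out[19]=529 → r--
[1,18] |-19|<=|21| out[18]=441 → r--
[1,17] |-19|<=|19| out[17]=361 → r--
[1,16] |-19|>|14| out[16]=361 → l++
[2,16] |-16|>|14| out[15]=256 → l++
[3,16] |-15|>|14| out[14]=225 → l++
[4,16] |-8|<=|14| out[13]=196 → r--
[4,15] |-8|<=|13| out[12]=169 → r--
[4,14] |-8|<=|10| out[11]=100 → r--
[4,13] |-8|<=|8| out[10]=64 → r--
[4,12] |-8|>|6| out[9]=64 → l++
[5,12] |-7|>|6| out[8]=49 → l++
[6,12] |-5|<=|6| out[7]=36 → r--
[6,11] |-5|<=|5| out[6]=25 → r--
[6,10] |-5|>|4| out[5]=25 → l++
[7,10] |-2|<=|4| out[4]=16 → r--
[7,9] |-2|>|1| out[3]=4 → l++
[8,9] |-1|<=|1| out[2]=1 → r--
[8,8] |-1|<=|-1| out[1]=1 → r--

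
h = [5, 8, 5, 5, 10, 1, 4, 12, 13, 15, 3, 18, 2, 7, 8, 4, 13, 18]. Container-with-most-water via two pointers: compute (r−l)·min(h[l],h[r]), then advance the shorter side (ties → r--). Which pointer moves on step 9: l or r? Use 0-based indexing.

l

[0,17] min(5,18)*17=85 best=85 * → l++
[1,17] min(8,18)*16=128 best=128 * → l++
[2,17] min(5,18)*15=75 best=128 → l++
[3,17] min(5,18)*14=70 best=128 → l++
[4,17] min(10,18)*13=130 best=130 * → l++
[5,17] min(1,18)*12=12 best=130 → l++
[6,17] min(4,18)*11=44 best=130 → l++
[7,17] min(12,18)*10=120 best=130 → l++
[8,17] min(13,18)*9=117 best=130 → l++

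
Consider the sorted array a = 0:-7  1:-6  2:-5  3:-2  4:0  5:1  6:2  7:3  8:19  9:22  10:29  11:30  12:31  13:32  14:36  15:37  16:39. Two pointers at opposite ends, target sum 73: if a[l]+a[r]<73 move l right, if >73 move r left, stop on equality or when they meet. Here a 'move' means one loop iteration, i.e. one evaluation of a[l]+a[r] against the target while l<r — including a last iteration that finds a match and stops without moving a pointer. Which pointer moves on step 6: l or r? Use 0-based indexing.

[0,16] -7+39=32 <73 → l++
[1,16] -6+39=33 <73 → l++
[2,16] -5+39=34 <73 → l++
[3,16] -2+39=37 <73 → l++
[4,16] 0+39=39 <73 → l++
[5,16] 1+39=40 <73 → l++

l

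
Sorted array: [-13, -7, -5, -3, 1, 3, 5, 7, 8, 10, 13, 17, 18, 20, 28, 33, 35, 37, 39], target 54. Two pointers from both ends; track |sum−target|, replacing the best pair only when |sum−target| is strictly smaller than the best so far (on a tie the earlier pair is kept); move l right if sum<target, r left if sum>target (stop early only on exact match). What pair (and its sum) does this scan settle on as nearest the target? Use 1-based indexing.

pair (17, 37) with sum 54 (|Δ|=0)

l=1 r=19: -13+39=26 d=28 *, l++
l=2 r=19: -7+39=32 d=22 *, l++
l=3 r=19: -5+39=34 d=20 *, l++
l=4 r=19: -3+39=36 d=18 *, l++
l=5 r=19: 1+39=40 d=14 *, l++
l=6 r=19: 3+39=42 d=12 *, l++
l=7 r=19: 5+39=44 d=10 *, l++
l=8 r=19: 7+39=46 d=8 *, l++
l=9 r=19: 8+39=47 d=7 *, l++
l=10 r=19: 10+39=49 d=5 *, l++
l=11 r=19: 13+39=52 d=2 *, l++
l=12 r=19: 17+39=56 d=2, r--
l=12 r=18: 17+37=54 d=0 *, stop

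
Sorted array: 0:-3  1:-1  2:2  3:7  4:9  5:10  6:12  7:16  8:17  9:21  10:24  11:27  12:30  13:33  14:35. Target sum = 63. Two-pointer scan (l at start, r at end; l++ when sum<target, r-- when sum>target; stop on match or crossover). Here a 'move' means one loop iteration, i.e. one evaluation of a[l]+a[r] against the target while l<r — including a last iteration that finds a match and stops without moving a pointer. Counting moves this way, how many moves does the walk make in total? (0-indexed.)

[0,14] -3+35=32 <63 → l++
[1,14] -1+35=34 <63 → l++
[2,14] 2+35=37 <63 → l++
[3,14] 7+35=42 <63 → l++
[4,14] 9+35=44 <63 → l++
[5,14] 10+35=45 <63 → l++
[6,14] 12+35=47 <63 → l++
[7,14] 16+35=51 <63 → l++
[8,14] 17+35=52 <63 → l++
[9,14] 21+35=56 <63 → l++
[10,14] 24+35=59 <63 → l++
[11,14] 27+35=62 <63 → l++
[12,14] 30+35=65 >63 → r--
[12,13] 30+33=63 → found

14 moves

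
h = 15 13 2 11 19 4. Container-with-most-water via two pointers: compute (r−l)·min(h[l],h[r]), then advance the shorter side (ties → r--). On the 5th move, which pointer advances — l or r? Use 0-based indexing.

l

[0,5] min(15,4)*5=20 best=20 * → r--
[0,4] min(15,19)*4=60 best=60 * → l++
[1,4] min(13,19)*3=39 best=60 → l++
[2,4] min(2,19)*2=4 best=60 → l++
[3,4] min(11,19)*1=11 best=60 → l++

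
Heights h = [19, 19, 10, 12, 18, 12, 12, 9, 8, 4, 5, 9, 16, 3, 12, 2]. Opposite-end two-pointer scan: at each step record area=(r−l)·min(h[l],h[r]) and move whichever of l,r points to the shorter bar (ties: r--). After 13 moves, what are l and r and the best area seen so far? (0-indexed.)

l=0, r=2, best area=192

l=0 r=15: min(19,2)*15=30 best=30 *, r--
l=0 r=14: min(19,12)*14=168 best=168 *, r--
l=0 r=13: min(19,3)*13=39 best=168, r--
l=0 r=12: min(19,16)*12=192 best=192 *, r--
l=0 r=11: min(19,9)*11=99 best=192, r--
l=0 r=10: min(19,5)*10=50 best=192, r--
l=0 r=9: min(19,4)*9=36 best=192, r--
l=0 r=8: min(19,8)*8=64 best=192, r--
l=0 r=7: min(19,9)*7=63 best=192, r--
l=0 r=6: min(19,12)*6=72 best=192, r--
l=0 r=5: min(19,12)*5=60 best=192, r--
l=0 r=4: min(19,18)*4=72 best=192, r--
l=0 r=3: min(19,12)*3=36 best=192, r--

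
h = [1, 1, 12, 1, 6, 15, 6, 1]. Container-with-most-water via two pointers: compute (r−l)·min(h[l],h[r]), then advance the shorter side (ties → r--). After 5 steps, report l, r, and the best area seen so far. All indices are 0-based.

l=3, r=5, best area=36

[0,7] min(1,1)*7=7 best=7 * → r--
[0,6] min(1,6)*6=6 best=7 → l++
[1,6] min(1,6)*5=5 best=7 → l++
[2,6] min(12,6)*4=24 best=24 * → r--
[2,5] min(12,15)*3=36 best=36 * → l++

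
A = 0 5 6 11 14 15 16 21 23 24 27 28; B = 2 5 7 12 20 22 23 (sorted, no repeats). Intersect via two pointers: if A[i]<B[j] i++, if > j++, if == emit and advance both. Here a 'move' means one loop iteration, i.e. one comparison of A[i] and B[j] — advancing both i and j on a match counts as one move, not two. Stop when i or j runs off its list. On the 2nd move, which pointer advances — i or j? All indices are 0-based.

i=0 j=0: 0<2, i++
i=1 j=0: 5>2, j++

j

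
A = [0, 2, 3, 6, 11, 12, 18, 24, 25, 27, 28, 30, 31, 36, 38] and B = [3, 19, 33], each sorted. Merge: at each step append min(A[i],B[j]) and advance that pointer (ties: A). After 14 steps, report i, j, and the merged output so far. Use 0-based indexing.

i=12, j=2, merged so far=[0, 2, 3, 3, 6, 11, 12, 18, 19, 24, 25, 27, 28, 30]

[i=0,j=0] A[i]=0<=B[j]=3 take 0 → i++
[i=1,j=0] A[i]=2<=B[j]=3 take 2 → i++
[i=2,j=0] A[i]=3<=B[j]=3 take 3 → i++
[i=3,j=0] A[i]=6>B[j]=3 take 3 → j++
[i=3,j=1] A[i]=6<=B[j]=19 take 6 → i++
[i=4,j=1] A[i]=11<=B[j]=19 take 11 → i++
[i=5,j=1] A[i]=12<=B[j]=19 take 12 → i++
[i=6,j=1] A[i]=18<=B[j]=19 take 18 → i++
[i=7,j=1] A[i]=24>B[j]=19 take 19 → j++
[i=7,j=2] A[i]=24<=B[j]=33 take 24 → i++
[i=8,j=2] A[i]=25<=B[j]=33 take 25 → i++
[i=9,j=2] A[i]=27<=B[j]=33 take 27 → i++
[i=10,j=2] A[i]=28<=B[j]=33 take 28 → i++
[i=11,j=2] A[i]=30<=B[j]=33 take 30 → i++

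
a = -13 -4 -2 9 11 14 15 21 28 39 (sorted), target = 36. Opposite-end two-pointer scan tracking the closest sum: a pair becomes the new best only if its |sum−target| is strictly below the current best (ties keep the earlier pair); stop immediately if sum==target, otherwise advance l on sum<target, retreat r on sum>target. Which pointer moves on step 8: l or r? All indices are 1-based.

l

[1,10] -13+39=26 d=10 * → l++
[2,10] -4+39=35 d=1 * → l++
[3,10] -2+39=37 d=1 → r--
[3,9] -2+28=26 d=10 → l++
[4,9] 9+28=37 d=1 → r--
[4,8] 9+21=30 d=6 → l++
[5,8] 11+21=32 d=4 → l++
[6,8] 14+21=35 d=1 → l++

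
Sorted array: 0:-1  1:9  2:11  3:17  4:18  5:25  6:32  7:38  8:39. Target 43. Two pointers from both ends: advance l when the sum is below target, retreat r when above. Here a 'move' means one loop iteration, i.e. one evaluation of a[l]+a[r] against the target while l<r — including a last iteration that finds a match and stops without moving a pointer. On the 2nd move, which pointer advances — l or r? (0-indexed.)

l=0 r=8: -1+39=38 <43, l++
l=1 r=8: 9+39=48 >43, r--

r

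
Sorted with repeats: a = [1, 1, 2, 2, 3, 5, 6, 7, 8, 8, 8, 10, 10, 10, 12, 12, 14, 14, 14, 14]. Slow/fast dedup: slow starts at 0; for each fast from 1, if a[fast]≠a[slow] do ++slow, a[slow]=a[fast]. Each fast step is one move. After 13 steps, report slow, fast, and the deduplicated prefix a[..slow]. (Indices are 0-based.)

slow=0 fast=1: a[fast]=1=a[slow] dup, fast++
slow=0 fast=2: a[fast]=2≠a[slow]=1 write a[1]=2, slow++,fast++
slow=1 fast=3: a[fast]=2=a[slow] dup, fast++
slow=1 fast=4: a[fast]=3≠a[slow]=2 write a[2]=3, slow++,fast++
slow=2 fast=5: a[fast]=5≠a[slow]=3 write a[3]=5, slow++,fast++
slow=3 fast=6: a[fast]=6≠a[slow]=5 write a[4]=6, slow++,fast++
slow=4 fast=7: a[fast]=7≠a[slow]=6 write a[5]=7, slow++,fast++
slow=5 fast=8: a[fast]=8≠a[slow]=7 write a[6]=8, slow++,fast++
slow=6 fast=9: a[fast]=8=a[slow] dup, fast++
slow=6 fast=10: a[fast]=8=a[slow] dup, fast++
slow=6 fast=11: a[fast]=10≠a[slow]=8 write a[7]=10, slow++,fast++
slow=7 fast=12: a[fast]=10=a[slow] dup, fast++
slow=7 fast=13: a[fast]=10=a[slow] dup, fast++

slow=7, fast=14, prefix=[1, 2, 3, 5, 6, 7, 8, 10]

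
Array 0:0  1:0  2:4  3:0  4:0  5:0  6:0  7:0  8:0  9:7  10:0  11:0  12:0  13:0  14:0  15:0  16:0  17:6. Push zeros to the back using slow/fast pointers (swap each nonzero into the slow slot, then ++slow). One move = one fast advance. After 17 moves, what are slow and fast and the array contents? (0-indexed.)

slow=2, fast=17, a=[4, 7, 0, 0, 0, 0, 0, 0, 0, 0, 0, 0, 0, 0, 0, 0, 0, 6]

slow=0 fast=0: a[fast]=0, fast++
slow=0 fast=1: a[fast]=0, fast++
slow=0 fast=2: a[fast]=4≠0 swap→a[0]=4, slow++,fast++
slow=1 fast=3: a[fast]=0, fast++
slow=1 fast=4: a[fast]=0, fast++
slow=1 fast=5: a[fast]=0, fast++
slow=1 fast=6: a[fast]=0, fast++
slow=1 fast=7: a[fast]=0, fast++
slow=1 fast=8: a[fast]=0, fast++
slow=1 fast=9: a[fast]=7≠0 swap→a[1]=7, slow++,fast++
slow=2 fast=10: a[fast]=0, fast++
slow=2 fast=11: a[fast]=0, fast++
slow=2 fast=12: a[fast]=0, fast++
slow=2 fast=13: a[fast]=0, fast++
slow=2 fast=14: a[fast]=0, fast++
slow=2 fast=15: a[fast]=0, fast++
slow=2 fast=16: a[fast]=0, fast++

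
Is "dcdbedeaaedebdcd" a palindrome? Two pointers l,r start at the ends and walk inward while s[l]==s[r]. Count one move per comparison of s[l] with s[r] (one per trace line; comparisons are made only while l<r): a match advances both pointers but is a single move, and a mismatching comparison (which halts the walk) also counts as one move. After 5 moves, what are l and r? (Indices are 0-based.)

l=5, r=10

l=0 r=15: 'd'=='d', l++,r--
l=1 r=14: 'c'=='c', l++,r--
l=2 r=13: 'd'=='d', l++,r--
l=3 r=12: 'b'=='b', l++,r--
l=4 r=11: 'e'=='e', l++,r--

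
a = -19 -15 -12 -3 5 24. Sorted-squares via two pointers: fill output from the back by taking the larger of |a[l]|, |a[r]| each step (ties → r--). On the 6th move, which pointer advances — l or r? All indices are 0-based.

l=0 r=5: |-19|<=|24| out[5]=576, r--
l=0 r=4: |-19|>|5| out[4]=361, l++
l=1 r=4: |-15|>|5| out[3]=225, l++
l=2 r=4: |-12|>|5| out[2]=144, l++
l=3 r=4: |-3|<=|5| out[1]=25, r--
l=3 r=3: |-3|<=|-3| out[0]=9, r--

r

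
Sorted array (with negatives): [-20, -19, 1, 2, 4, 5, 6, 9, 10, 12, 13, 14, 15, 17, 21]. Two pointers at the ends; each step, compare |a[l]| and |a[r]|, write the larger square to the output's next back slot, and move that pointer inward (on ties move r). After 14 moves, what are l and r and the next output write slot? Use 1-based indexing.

l=3, r=3, next write slot=1

[1,15] |-20|<=|21| out[15]=441 → r--
[1,14] |-20|>|17| out[14]=400 → l++
[2,14] |-19|>|17| out[13]=361 → l++
[3,14] |1|<=|17| out[12]=289 → r--
[3,13] |1|<=|15| out[11]=225 → r--
[3,12] |1|<=|14| out[10]=196 → r--
[3,11] |1|<=|13| out[9]=169 → r--
[3,10] |1|<=|12| out[8]=144 → r--
[3,9] |1|<=|10| out[7]=100 → r--
[3,8] |1|<=|9| out[6]=81 → r--
[3,7] |1|<=|6| out[5]=36 → r--
[3,6] |1|<=|5| out[4]=25 → r--
[3,5] |1|<=|4| out[3]=16 → r--
[3,4] |1|<=|2| out[2]=4 → r--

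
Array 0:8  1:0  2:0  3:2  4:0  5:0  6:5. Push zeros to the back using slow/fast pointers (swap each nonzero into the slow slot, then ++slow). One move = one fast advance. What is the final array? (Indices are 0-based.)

slow=0 fast=0: a[fast]=8≠0 swap→a[0]=8, slow++,fast++
slow=1 fast=1: a[fast]=0, fast++
slow=1 fast=2: a[fast]=0, fast++
slow=1 fast=3: a[fast]=2≠0 swap→a[1]=2, slow++,fast++
slow=2 fast=4: a[fast]=0, fast++
slow=2 fast=5: a[fast]=0, fast++
slow=2 fast=6: a[fast]=5≠0 swap→a[2]=5, slow++,fast++

[8, 2, 5, 0, 0, 0, 0]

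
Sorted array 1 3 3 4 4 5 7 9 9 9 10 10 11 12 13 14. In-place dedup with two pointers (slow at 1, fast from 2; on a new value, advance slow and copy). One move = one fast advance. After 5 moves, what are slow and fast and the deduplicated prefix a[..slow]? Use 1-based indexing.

(s=1,f=2) a[fast]=3≠a[slow]=1 write a[2]=3 → slow++,fast++
(s=2,f=3) a[fast]=3=a[slow] dup → fast++
(s=2,f=4) a[fast]=4≠a[slow]=3 write a[3]=4 → slow++,fast++
(s=3,f=5) a[fast]=4=a[slow] dup → fast++
(s=3,f=6) a[fast]=5≠a[slow]=4 write a[4]=5 → slow++,fast++

slow=4, fast=7, prefix=[1, 3, 4, 5]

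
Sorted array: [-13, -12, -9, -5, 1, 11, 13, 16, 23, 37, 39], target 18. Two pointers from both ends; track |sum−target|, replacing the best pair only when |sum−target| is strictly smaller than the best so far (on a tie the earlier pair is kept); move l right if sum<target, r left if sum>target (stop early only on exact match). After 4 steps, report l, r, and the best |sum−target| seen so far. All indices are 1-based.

l=1 r=11: -13+39=26 d=8 *, r--
l=1 r=10: -13+37=24 d=6 *, r--
l=1 r=9: -13+23=10 d=8, l++
l=2 r=9: -12+23=11 d=7, l++

l=3, r=9, best |Δ|=6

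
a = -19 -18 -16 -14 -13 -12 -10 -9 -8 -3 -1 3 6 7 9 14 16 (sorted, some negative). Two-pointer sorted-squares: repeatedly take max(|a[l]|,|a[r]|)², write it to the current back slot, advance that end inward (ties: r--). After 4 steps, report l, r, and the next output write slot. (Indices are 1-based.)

[1,17] |-19|>|16| out[17]=361 → l++
[2,17] |-18|>|16| out[16]=324 → l++
[3,17] |-16|<=|16| out[15]=256 → r--
[3,16] |-16|>|14| out[14]=256 → l++

l=4, r=16, next write slot=13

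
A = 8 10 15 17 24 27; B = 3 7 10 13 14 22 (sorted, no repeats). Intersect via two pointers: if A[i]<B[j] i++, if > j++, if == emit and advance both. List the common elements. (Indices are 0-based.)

[i=0,j=0] 8>3 → j++
[i=0,j=1] 8>7 → j++
[i=0,j=2] 8<10 → i++
[i=1,j=2] 10==10 emit → i++,j++
[i=2,j=3] 15>13 → j++
[i=2,j=4] 15>14 → j++
[i=2,j=5] 15<22 → i++
[i=3,j=5] 17<22 → i++
[i=4,j=5] 24>22 → j++

intersection = [10]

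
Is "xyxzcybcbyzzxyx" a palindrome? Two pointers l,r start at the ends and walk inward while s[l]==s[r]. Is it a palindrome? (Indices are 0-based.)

[0,14] 'x'=='x' → l++,r--
[1,13] 'y'=='y' → l++,r--
[2,12] 'x'=='x' → l++,r--
[3,11] 'z'=='z' → l++,r--
[4,10] 'c'!='z' → stop

not a palindrome (mismatch at 4,10)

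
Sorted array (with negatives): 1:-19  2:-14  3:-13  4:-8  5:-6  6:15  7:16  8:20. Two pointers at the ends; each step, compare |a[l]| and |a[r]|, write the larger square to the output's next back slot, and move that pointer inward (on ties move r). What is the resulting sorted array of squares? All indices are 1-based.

[36, 64, 169, 196, 225, 256, 361, 400]

l=1 r=8: |-19|<=|20| out[8]=400, r--
l=1 r=7: |-19|>|16| out[7]=361, l++
l=2 r=7: |-14|<=|16| out[6]=256, r--
l=2 r=6: |-14|<=|15| out[5]=225, r--
l=2 r=5: |-14|>|-6| out[4]=196, l++
l=3 r=5: |-13|>|-6| out[3]=169, l++
l=4 r=5: |-8|>|-6| out[2]=64, l++
l=5 r=5: |-6|<=|-6| out[1]=36, r--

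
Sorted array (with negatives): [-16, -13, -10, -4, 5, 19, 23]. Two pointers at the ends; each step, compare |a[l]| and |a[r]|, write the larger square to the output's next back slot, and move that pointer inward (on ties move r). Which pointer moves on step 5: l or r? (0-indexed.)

l

l=0 r=6: |-16|<=|23| out[6]=529, r--
l=0 r=5: |-16|<=|19| out[5]=361, r--
l=0 r=4: |-16|>|5| out[4]=256, l++
l=1 r=4: |-13|>|5| out[3]=169, l++
l=2 r=4: |-10|>|5| out[2]=100, l++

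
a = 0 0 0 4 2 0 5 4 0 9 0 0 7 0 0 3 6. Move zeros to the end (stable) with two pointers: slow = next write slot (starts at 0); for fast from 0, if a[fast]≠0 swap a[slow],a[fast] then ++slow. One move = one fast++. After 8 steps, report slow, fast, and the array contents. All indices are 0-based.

slow=4, fast=8, a=[4, 2, 5, 4, 0, 0, 0, 0, 0, 9, 0, 0, 7, 0, 0, 3, 6]

(s=0,f=0) a[fast]=0 → fast++
(s=0,f=1) a[fast]=0 → fast++
(s=0,f=2) a[fast]=0 → fast++
(s=0,f=3) a[fast]=4≠0 swap→a[0]=4 → slow++,fast++
(s=1,f=4) a[fast]=2≠0 swap→a[1]=2 → slow++,fast++
(s=2,f=5) a[fast]=0 → fast++
(s=2,f=6) a[fast]=5≠0 swap→a[2]=5 → slow++,fast++
(s=3,f=7) a[fast]=4≠0 swap→a[3]=4 → slow++,fast++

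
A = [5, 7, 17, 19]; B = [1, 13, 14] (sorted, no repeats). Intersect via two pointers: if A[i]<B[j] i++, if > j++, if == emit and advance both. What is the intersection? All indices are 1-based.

i=1 j=1: 5>1, j++
i=1 j=2: 5<13, i++
i=2 j=2: 7<13, i++
i=3 j=2: 17>13, j++
i=3 j=3: 17>14, j++

intersection = []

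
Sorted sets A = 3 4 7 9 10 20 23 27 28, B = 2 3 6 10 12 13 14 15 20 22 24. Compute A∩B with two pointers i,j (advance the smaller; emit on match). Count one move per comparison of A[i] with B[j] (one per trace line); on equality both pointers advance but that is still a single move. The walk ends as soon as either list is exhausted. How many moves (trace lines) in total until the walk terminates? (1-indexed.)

i=1 j=1: 3>2, j++
i=1 j=2: 3==3 emit, i++,j++
i=2 j=3: 4<6, i++
i=3 j=3: 7>6, j++
i=3 j=4: 7<10, i++
i=4 j=4: 9<10, i++
i=5 j=4: 10==10 emit, i++,j++
i=6 j=5: 20>12, j++
i=6 j=6: 20>13, j++
i=6 j=7: 20>14, j++
i=6 j=8: 20>15, j++
i=6 j=9: 20==20 emit, i++,j++
i=7 j=10: 23>22, j++
i=7 j=11: 23<24, i++
i=8 j=11: 27>24, j++

15 moves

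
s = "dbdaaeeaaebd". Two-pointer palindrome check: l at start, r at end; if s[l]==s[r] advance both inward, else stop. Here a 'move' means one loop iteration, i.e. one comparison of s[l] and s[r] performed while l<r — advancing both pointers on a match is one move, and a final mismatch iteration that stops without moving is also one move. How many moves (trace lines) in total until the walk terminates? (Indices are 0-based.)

l=0 r=11: 'd'=='d', l++,r--
l=1 r=10: 'b'=='b', l++,r--
l=2 r=9: 'd'!='e', stop

3 moves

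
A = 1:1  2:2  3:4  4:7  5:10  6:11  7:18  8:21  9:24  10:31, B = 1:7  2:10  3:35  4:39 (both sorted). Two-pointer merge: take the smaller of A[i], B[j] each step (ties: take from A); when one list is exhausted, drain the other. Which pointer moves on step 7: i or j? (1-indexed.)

i=1 j=1: A[i]=1<=B[j]=7 take 1, i++
i=2 j=1: A[i]=2<=B[j]=7 take 2, i++
i=3 j=1: A[i]=4<=B[j]=7 take 4, i++
i=4 j=1: A[i]=7<=B[j]=7 take 7, i++
i=5 j=1: A[i]=10>B[j]=7 take 7, j++
i=5 j=2: A[i]=10<=B[j]=10 take 10, i++
i=6 j=2: A[i]=11>B[j]=10 take 10, j++

j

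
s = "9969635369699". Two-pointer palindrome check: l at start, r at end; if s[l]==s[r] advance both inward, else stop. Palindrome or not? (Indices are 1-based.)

[1,13] '9'=='9' → l++,r--
[2,12] '9'=='9' → l++,r--
[3,11] '6'=='6' → l++,r--
[4,10] '9'=='9' → l++,r--
[5,9] '6'=='6' → l++,r--
[6,8] '3'=='3' → l++,r--

palindrome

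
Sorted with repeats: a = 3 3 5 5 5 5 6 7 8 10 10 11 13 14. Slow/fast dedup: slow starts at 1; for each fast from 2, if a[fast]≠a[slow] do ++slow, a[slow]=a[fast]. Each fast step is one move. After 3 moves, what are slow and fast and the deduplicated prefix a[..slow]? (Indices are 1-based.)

slow=2, fast=5, prefix=[3, 5]

(s=1,f=2) a[fast]=3=a[slow] dup → fast++
(s=1,f=3) a[fast]=5≠a[slow]=3 write a[2]=5 → slow++,fast++
(s=2,f=4) a[fast]=5=a[slow] dup → fast++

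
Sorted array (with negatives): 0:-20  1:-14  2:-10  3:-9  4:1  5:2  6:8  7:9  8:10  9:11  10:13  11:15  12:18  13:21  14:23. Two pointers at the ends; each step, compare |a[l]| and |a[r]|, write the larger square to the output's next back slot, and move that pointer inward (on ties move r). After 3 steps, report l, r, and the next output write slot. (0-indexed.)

l=1, r=12, next write slot=11

l=0 r=14: |-20|<=|23| out[14]=529, r--
l=0 r=13: |-20|<=|21| out[13]=441, r--
l=0 r=12: |-20|>|18| out[12]=400, l++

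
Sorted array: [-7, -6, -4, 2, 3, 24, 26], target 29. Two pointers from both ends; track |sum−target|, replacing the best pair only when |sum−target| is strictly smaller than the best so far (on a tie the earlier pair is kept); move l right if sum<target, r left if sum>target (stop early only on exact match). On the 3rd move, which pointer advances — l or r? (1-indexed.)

l

l=1 r=7: -7+26=19 d=10 *, l++
l=2 r=7: -6+26=20 d=9 *, l++
l=3 r=7: -4+26=22 d=7 *, l++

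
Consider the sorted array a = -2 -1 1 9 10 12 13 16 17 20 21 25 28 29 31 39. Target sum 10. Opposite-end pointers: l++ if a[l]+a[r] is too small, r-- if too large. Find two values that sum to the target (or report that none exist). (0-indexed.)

(-2, 12)

[0,15] -2+39=37 >10 → r--
[0,14] -2+31=29 >10 → r--
[0,13] -2+29=27 >10 → r--
[0,12] -2+28=26 >10 → r--
[0,11] -2+25=23 >10 → r--
[0,10] -2+21=19 >10 → r--
[0,9] -2+20=18 >10 → r--
[0,8] -2+17=15 >10 → r--
[0,7] -2+16=14 >10 → r--
[0,6] -2+13=11 >10 → r--
[0,5] -2+12=10 → found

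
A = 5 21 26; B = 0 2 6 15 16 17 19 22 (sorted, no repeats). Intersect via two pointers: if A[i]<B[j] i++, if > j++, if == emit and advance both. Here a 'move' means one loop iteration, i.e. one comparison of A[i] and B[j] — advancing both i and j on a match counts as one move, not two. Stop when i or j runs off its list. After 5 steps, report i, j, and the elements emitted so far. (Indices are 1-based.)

i=2, j=5, emitted=[]

[i=1,j=1] 5>0 → j++
[i=1,j=2] 5>2 → j++
[i=1,j=3] 5<6 → i++
[i=2,j=3] 21>6 → j++
[i=2,j=4] 21>15 → j++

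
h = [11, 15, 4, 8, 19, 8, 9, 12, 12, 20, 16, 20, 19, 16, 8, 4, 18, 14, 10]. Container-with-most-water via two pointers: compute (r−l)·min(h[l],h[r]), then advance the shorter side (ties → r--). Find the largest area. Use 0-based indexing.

max area = 225

l=0 r=18: min(11,10)*18=180 best=180 *, r--
l=0 r=17: min(11,14)*17=187 best=187 *, l++
l=1 r=17: min(15,14)*16=224 best=224 *, r--
l=1 r=16: min(15,18)*15=225 best=225 *, l++
l=2 r=16: min(4,18)*14=56 best=225, l++
l=3 r=16: min(8,18)*13=104 best=225, l++
l=4 r=16: min(19,18)*12=216 best=225, r--
l=4 r=15: min(19,4)*11=44 best=225, r--
l=4 r=14: min(19,8)*10=80 best=225, r--
l=4 r=13: min(19,16)*9=144 best=225, r--
l=4 r=12: min(19,19)*8=152 best=225, r--
l=4 r=11: min(19,20)*7=133 best=225, l++
l=5 r=11: min(8,20)*6=48 best=225, l++
l=6 r=11: min(9,20)*5=45 best=225, l++
l=7 r=11: min(12,20)*4=48 best=225, l++
l=8 r=11: min(12,20)*3=36 best=225, l++
l=9 r=11: min(20,20)*2=40 best=225, r--
l=9 r=10: min(20,16)*1=16 best=225, r--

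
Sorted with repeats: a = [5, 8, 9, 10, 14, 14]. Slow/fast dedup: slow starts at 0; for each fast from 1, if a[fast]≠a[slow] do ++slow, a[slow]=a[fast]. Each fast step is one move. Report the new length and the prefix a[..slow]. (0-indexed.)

slow=0 fast=1: a[fast]=8≠a[slow]=5 write a[1]=8, slow++,fast++
slow=1 fast=2: a[fast]=9≠a[slow]=8 write a[2]=9, slow++,fast++
slow=2 fast=3: a[fast]=10≠a[slow]=9 write a[3]=10, slow++,fast++
slow=3 fast=4: a[fast]=14≠a[slow]=10 write a[4]=14, slow++,fast++
slow=4 fast=5: a[fast]=14=a[slow] dup, fast++

length 5; prefix = [5, 8, 9, 10, 14]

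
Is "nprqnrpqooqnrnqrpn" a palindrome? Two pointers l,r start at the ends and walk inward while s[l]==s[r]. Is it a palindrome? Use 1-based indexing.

not a palindrome (mismatch at 7,12)

l=1 r=18: 'n'=='n', l++,r--
l=2 r=17: 'p'=='p', l++,r--
l=3 r=16: 'r'=='r', l++,r--
l=4 r=15: 'q'=='q', l++,r--
l=5 r=14: 'n'=='n', l++,r--
l=6 r=13: 'r'=='r', l++,r--
l=7 r=12: 'p'!='n', stop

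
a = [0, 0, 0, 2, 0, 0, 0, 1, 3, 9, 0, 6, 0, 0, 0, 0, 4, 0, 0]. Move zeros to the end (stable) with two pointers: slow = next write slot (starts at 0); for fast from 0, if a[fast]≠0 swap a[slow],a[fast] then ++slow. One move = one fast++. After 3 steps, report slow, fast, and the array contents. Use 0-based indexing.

slow=0, fast=3, a=[0, 0, 0, 2, 0, 0, 0, 1, 3, 9, 0, 6, 0, 0, 0, 0, 4, 0, 0]

slow=0 fast=0: a[fast]=0, fast++
slow=0 fast=1: a[fast]=0, fast++
slow=0 fast=2: a[fast]=0, fast++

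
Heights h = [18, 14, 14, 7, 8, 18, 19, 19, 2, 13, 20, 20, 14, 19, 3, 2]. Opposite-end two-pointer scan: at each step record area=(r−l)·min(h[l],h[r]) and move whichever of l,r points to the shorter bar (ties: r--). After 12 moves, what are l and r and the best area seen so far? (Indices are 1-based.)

l=9, r=12, best area=234

l=1 r=16: min(18,2)*15=30 best=30 *, r--
l=1 r=15: min(18,3)*14=42 best=42 *, r--
l=1 r=14: min(18,19)*13=234 best=234 *, l++
l=2 r=14: min(14,19)*12=168 best=234, l++
l=3 r=14: min(14,19)*11=154 best=234, l++
l=4 r=14: min(7,19)*10=70 best=234, l++
l=5 r=14: min(8,19)*9=72 best=234, l++
l=6 r=14: min(18,19)*8=144 best=234, l++
l=7 r=14: min(19,19)*7=133 best=234, r--
l=7 r=13: min(19,14)*6=84 best=234, r--
l=7 r=12: min(19,20)*5=95 best=234, l++
l=8 r=12: min(19,20)*4=76 best=234, l++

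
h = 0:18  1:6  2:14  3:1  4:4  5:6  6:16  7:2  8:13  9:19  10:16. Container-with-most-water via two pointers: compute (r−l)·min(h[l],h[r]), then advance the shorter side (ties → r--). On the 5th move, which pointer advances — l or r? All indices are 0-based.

[0,10] min(18,16)*10=160 best=160 * → r--
[0,9] min(18,19)*9=162 best=162 * → l++
[1,9] min(6,19)*8=48 best=162 → l++
[2,9] min(14,19)*7=98 best=162 → l++
[3,9] min(1,19)*6=6 best=162 → l++

l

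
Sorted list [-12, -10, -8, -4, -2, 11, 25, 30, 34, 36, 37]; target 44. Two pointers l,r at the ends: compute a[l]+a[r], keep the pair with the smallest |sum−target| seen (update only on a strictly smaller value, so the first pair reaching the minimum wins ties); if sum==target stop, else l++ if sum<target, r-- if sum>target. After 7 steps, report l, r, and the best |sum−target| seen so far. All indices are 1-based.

l=6, r=9, best |Δ|=3

[1,11] -12+37=25 d=19 * → l++
[2,11] -10+37=27 d=17 * → l++
[3,11] -8+37=29 d=15 * → l++
[4,11] -4+37=33 d=11 * → l++
[5,11] -2+37=35 d=9 * → l++
[6,11] 11+37=48 d=4 * → r--
[6,10] 11+36=47 d=3 * → r--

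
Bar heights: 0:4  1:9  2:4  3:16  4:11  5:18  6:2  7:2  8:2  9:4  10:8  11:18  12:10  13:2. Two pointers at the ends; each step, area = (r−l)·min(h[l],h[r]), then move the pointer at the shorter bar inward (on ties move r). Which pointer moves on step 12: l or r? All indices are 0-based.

r

l=0 r=13: min(4,2)*13=26 best=26 *, r--
l=0 r=12: min(4,10)*12=48 best=48 *, l++
l=1 r=12: min(9,10)*11=99 best=99 *, l++
l=2 r=12: min(4,10)*10=40 best=99, l++
l=3 r=12: min(16,10)*9=90 best=99, r--
l=3 r=11: min(16,18)*8=128 best=128 *, l++
l=4 r=11: min(11,18)*7=77 best=128, l++
l=5 r=11: min(18,18)*6=108 best=128, r--
l=5 r=10: min(18,8)*5=40 best=128, r--
l=5 r=9: min(18,4)*4=16 best=128, r--
l=5 r=8: min(18,2)*3=6 best=128, r--
l=5 r=7: min(18,2)*2=4 best=128, r--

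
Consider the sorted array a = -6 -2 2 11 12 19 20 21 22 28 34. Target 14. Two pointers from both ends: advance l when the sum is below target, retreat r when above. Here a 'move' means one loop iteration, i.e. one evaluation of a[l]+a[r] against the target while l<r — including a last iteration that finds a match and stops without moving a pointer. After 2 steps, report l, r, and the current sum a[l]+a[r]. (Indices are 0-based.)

[0,10] -6+34=28 >14 → r--
[0,9] -6+28=22 >14 → r--

l=0, r=8, sum=16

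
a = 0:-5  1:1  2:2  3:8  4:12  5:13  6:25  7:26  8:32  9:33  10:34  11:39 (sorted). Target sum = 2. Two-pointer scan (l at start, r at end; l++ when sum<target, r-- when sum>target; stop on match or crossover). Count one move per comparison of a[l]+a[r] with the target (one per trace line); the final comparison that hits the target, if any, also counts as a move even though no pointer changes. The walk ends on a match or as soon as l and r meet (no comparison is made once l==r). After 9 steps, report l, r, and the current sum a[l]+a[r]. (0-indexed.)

l=0, r=2, sum=-3

l=0 r=11: -5+39=34 >2, r--
l=0 r=10: -5+34=29 >2, r--
l=0 r=9: -5+33=28 >2, r--
l=0 r=8: -5+32=27 >2, r--
l=0 r=7: -5+26=21 >2, r--
l=0 r=6: -5+25=20 >2, r--
l=0 r=5: -5+13=8 >2, r--
l=0 r=4: -5+12=7 >2, r--
l=0 r=3: -5+8=3 >2, r--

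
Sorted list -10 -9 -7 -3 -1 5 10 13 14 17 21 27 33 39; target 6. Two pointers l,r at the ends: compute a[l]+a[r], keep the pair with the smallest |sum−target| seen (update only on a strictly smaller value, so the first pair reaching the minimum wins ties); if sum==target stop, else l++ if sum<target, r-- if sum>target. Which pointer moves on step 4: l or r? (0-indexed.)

l=0 r=13: -10+39=29 d=23 *, r--
l=0 r=12: -10+33=23 d=17 *, r--
l=0 r=11: -10+27=17 d=11 *, r--
l=0 r=10: -10+21=11 d=5 *, r--

r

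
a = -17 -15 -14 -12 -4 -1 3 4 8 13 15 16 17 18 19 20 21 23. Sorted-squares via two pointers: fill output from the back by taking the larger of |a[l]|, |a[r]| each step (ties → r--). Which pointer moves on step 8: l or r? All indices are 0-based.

r

[0,17] |-17|<=|23| out[17]=529 → r--
[0,16] |-17|<=|21| out[16]=441 → r--
[0,15] |-17|<=|20| out[15]=400 → r--
[0,14] |-17|<=|19| out[14]=361 → r--
[0,13] |-17|<=|18| out[13]=324 → r--
[0,12] |-17|<=|17| out[12]=289 → r--
[0,11] |-17|>|16| out[11]=289 → l++
[1,11] |-15|<=|16| out[10]=256 → r--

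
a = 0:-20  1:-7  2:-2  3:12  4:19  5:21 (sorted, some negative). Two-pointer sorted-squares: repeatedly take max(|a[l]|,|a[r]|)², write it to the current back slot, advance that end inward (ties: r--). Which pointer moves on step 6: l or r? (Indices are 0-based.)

[0,5] |-20|<=|21| out[5]=441 → r--
[0,4] |-20|>|19| out[4]=400 → l++
[1,4] |-7|<=|19| out[3]=361 → r--
[1,3] |-7|<=|12| out[2]=144 → r--
[1,2] |-7|>|-2| out[1]=49 → l++
[2,2] |-2|<=|-2| out[0]=4 → r--

r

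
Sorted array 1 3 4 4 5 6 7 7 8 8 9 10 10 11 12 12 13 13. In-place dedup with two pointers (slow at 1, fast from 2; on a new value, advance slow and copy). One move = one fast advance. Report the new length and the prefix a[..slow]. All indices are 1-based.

(s=1,f=2) a[fast]=3≠a[slow]=1 write a[2]=3 → slow++,fast++
(s=2,f=3) a[fast]=4≠a[slow]=3 write a[3]=4 → slow++,fast++
(s=3,f=4) a[fast]=4=a[slow] dup → fast++
(s=3,f=5) a[fast]=5≠a[slow]=4 write a[4]=5 → slow++,fast++
(s=4,f=6) a[fast]=6≠a[slow]=5 write a[5]=6 → slow++,fast++
(s=5,f=7) a[fast]=7≠a[slow]=6 write a[6]=7 → slow++,fast++
(s=6,f=8) a[fast]=7=a[slow] dup → fast++
(s=6,f=9) a[fast]=8≠a[slow]=7 write a[7]=8 → slow++,fast++
(s=7,f=10) a[fast]=8=a[slow] dup → fast++
(s=7,f=11) a[fast]=9≠a[slow]=8 write a[8]=9 → slow++,fast++
(s=8,f=12) a[fast]=10≠a[slow]=9 write a[9]=10 → slow++,fast++
(s=9,f=13) a[fast]=10=a[slow] dup → fast++
(s=9,f=14) a[fast]=11≠a[slow]=10 write a[10]=11 → slow++,fast++
(s=10,f=15) a[fast]=12≠a[slow]=11 write a[11]=12 → slow++,fast++
(s=11,f=16) a[fast]=12=a[slow] dup → fast++
(s=11,f=17) a[fast]=13≠a[slow]=12 write a[12]=13 → slow++,fast++
(s=12,f=18) a[fast]=13=a[slow] dup → fast++

length 12; prefix = [1, 3, 4, 5, 6, 7, 8, 9, 10, 11, 12, 13]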